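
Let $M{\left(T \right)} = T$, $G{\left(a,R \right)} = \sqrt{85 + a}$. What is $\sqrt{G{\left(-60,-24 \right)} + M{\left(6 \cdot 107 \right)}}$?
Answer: $\sqrt{647} \approx 25.436$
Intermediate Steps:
$\sqrt{G{\left(-60,-24 \right)} + M{\left(6 \cdot 107 \right)}} = \sqrt{\sqrt{85 - 60} + 6 \cdot 107} = \sqrt{\sqrt{25} + 642} = \sqrt{5 + 642} = \sqrt{647}$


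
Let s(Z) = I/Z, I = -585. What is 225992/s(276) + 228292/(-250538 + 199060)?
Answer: -41166815582/386085 ≈ -1.0663e+5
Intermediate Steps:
s(Z) = -585/Z
225992/s(276) + 228292/(-250538 + 199060) = 225992/((-585/276)) + 228292/(-250538 + 199060) = 225992/((-585*1/276)) + 228292/(-51478) = 225992/(-195/92) + 228292*(-1/51478) = 225992*(-92/195) - 114146/25739 = -1599328/15 - 114146/25739 = -41166815582/386085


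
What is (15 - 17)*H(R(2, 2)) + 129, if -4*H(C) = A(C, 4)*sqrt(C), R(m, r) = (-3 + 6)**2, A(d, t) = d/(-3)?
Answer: 249/2 ≈ 124.50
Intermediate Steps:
A(d, t) = -d/3 (A(d, t) = d*(-1/3) = -d/3)
R(m, r) = 9 (R(m, r) = 3**2 = 9)
H(C) = C**(3/2)/12 (H(C) = -(-C/3)*sqrt(C)/4 = -(-1)*C**(3/2)/12 = C**(3/2)/12)
(15 - 17)*H(R(2, 2)) + 129 = (15 - 17)*(9**(3/2)/12) + 129 = -27/6 + 129 = -2*9/4 + 129 = -9/2 + 129 = 249/2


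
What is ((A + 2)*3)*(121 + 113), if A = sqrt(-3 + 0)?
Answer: 1404 + 702*I*sqrt(3) ≈ 1404.0 + 1215.9*I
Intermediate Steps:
A = I*sqrt(3) (A = sqrt(-3) = I*sqrt(3) ≈ 1.732*I)
((A + 2)*3)*(121 + 113) = ((I*sqrt(3) + 2)*3)*(121 + 113) = ((2 + I*sqrt(3))*3)*234 = (6 + 3*I*sqrt(3))*234 = 1404 + 702*I*sqrt(3)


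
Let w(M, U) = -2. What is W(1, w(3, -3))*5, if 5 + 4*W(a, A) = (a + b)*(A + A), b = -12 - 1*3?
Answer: 255/4 ≈ 63.750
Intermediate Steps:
b = -15 (b = -12 - 3 = -15)
W(a, A) = -5/4 + A*(-15 + a)/2 (W(a, A) = -5/4 + ((a - 15)*(A + A))/4 = -5/4 + ((-15 + a)*(2*A))/4 = -5/4 + (2*A*(-15 + a))/4 = -5/4 + A*(-15 + a)/2)
W(1, w(3, -3))*5 = (-5/4 - 15/2*(-2) + (1/2)*(-2)*1)*5 = (-5/4 + 15 - 1)*5 = (51/4)*5 = 255/4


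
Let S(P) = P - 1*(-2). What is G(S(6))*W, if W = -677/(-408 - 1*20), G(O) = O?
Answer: 1354/107 ≈ 12.654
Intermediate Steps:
S(P) = 2 + P (S(P) = P + 2 = 2 + P)
W = 677/428 (W = -677/(-408 - 20) = -677/(-428) = -677*(-1/428) = 677/428 ≈ 1.5818)
G(S(6))*W = (2 + 6)*(677/428) = 8*(677/428) = 1354/107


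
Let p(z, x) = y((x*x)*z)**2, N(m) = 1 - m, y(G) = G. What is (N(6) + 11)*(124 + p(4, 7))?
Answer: 231240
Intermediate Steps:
p(z, x) = x**4*z**2 (p(z, x) = ((x*x)*z)**2 = (x**2*z)**2 = (z*x**2)**2 = x**4*z**2)
(N(6) + 11)*(124 + p(4, 7)) = ((1 - 1*6) + 11)*(124 + 7**4*4**2) = ((1 - 6) + 11)*(124 + 2401*16) = (-5 + 11)*(124 + 38416) = 6*38540 = 231240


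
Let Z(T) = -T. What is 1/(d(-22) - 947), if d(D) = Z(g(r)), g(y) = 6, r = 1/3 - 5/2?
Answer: -1/953 ≈ -0.0010493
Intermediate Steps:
r = -13/6 (r = 1*(⅓) - 5*½ = ⅓ - 5/2 = -13/6 ≈ -2.1667)
d(D) = -6 (d(D) = -1*6 = -6)
1/(d(-22) - 947) = 1/(-6 - 947) = 1/(-953) = -1/953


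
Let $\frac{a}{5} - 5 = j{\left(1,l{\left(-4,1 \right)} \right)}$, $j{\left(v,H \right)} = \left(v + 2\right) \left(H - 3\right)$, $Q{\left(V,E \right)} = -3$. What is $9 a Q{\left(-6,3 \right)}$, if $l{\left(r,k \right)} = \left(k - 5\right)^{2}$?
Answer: $-5940$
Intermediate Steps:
$l{\left(r,k \right)} = \left(-5 + k\right)^{2}$
$j{\left(v,H \right)} = \left(-3 + H\right) \left(2 + v\right)$ ($j{\left(v,H \right)} = \left(2 + v\right) \left(-3 + H\right) = \left(-3 + H\right) \left(2 + v\right)$)
$a = 220$ ($a = 25 + 5 \left(-6 - 3 + 2 \left(-5 + 1\right)^{2} + \left(-5 + 1\right)^{2} \cdot 1\right) = 25 + 5 \left(-6 - 3 + 2 \left(-4\right)^{2} + \left(-4\right)^{2} \cdot 1\right) = 25 + 5 \left(-6 - 3 + 2 \cdot 16 + 16 \cdot 1\right) = 25 + 5 \left(-6 - 3 + 32 + 16\right) = 25 + 5 \cdot 39 = 25 + 195 = 220$)
$9 a Q{\left(-6,3 \right)} = 9 \cdot 220 \left(-3\right) = 1980 \left(-3\right) = -5940$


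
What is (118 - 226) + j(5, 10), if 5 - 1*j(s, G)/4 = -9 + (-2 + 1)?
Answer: -48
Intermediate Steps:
j(s, G) = 60 (j(s, G) = 20 - 4*(-9 + (-2 + 1)) = 20 - 4*(-9 - 1) = 20 - 4*(-10) = 20 + 40 = 60)
(118 - 226) + j(5, 10) = (118 - 226) + 60 = -108 + 60 = -48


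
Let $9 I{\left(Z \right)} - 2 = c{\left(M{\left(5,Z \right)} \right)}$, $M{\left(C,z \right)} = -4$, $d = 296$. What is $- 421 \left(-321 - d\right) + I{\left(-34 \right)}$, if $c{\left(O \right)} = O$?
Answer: $\frac{2337811}{9} \approx 2.5976 \cdot 10^{5}$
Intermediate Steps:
$I{\left(Z \right)} = - \frac{2}{9}$ ($I{\left(Z \right)} = \frac{2}{9} + \frac{1}{9} \left(-4\right) = \frac{2}{9} - \frac{4}{9} = - \frac{2}{9}$)
$- 421 \left(-321 - d\right) + I{\left(-34 \right)} = - 421 \left(-321 - 296\right) - \frac{2}{9} = \left(-421\right) \left(-617\right) - \frac{2}{9} = 259757 - \frac{2}{9} = \frac{2337811}{9}$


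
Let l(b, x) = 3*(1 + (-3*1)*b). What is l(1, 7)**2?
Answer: 36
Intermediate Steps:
l(b, x) = 3 - 9*b (l(b, x) = 3*(1 - 3*b) = 3 - 9*b)
l(1, 7)**2 = (3 - 9*1)**2 = (3 - 9)**2 = (-6)**2 = 36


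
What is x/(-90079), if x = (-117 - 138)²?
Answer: -65025/90079 ≈ -0.72187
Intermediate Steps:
x = 65025 (x = (-255)² = 65025)
x/(-90079) = 65025/(-90079) = 65025*(-1/90079) = -65025/90079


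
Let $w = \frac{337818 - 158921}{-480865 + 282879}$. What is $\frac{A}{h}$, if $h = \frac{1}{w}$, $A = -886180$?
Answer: $\frac{79267471730}{98993} \approx 8.0074 \cdot 10^{5}$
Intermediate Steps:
$w = - \frac{178897}{197986}$ ($w = \frac{178897}{-197986} = 178897 \left(- \frac{1}{197986}\right) = - \frac{178897}{197986} \approx -0.90358$)
$h = - \frac{197986}{178897}$ ($h = \frac{1}{- \frac{178897}{197986}} = - \frac{197986}{178897} \approx -1.1067$)
$\frac{A}{h} = - \frac{886180}{- \frac{197986}{178897}} = \left(-886180\right) \left(- \frac{178897}{197986}\right) = \frac{79267471730}{98993}$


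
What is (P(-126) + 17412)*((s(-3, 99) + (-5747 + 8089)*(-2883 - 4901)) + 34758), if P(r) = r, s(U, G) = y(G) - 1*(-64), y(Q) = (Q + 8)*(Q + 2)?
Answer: -314337249714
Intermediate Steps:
y(Q) = (2 + Q)*(8 + Q) (y(Q) = (8 + Q)*(2 + Q) = (2 + Q)*(8 + Q))
s(U, G) = 80 + G**2 + 10*G (s(U, G) = (16 + G**2 + 10*G) - 1*(-64) = (16 + G**2 + 10*G) + 64 = 80 + G**2 + 10*G)
(P(-126) + 17412)*((s(-3, 99) + (-5747 + 8089)*(-2883 - 4901)) + 34758) = (-126 + 17412)*(((80 + 99**2 + 10*99) + (-5747 + 8089)*(-2883 - 4901)) + 34758) = 17286*(((80 + 9801 + 990) + 2342*(-7784)) + 34758) = 17286*((10871 - 18230128) + 34758) = 17286*(-18219257 + 34758) = 17286*(-18184499) = -314337249714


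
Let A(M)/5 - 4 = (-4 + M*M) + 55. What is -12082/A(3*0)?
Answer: -12082/275 ≈ -43.935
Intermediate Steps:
A(M) = 275 + 5*M² (A(M) = 20 + 5*((-4 + M*M) + 55) = 20 + 5*((-4 + M²) + 55) = 20 + 5*(51 + M²) = 20 + (255 + 5*M²) = 275 + 5*M²)
-12082/A(3*0) = -12082/(275 + 5*(3*0)²) = -12082/(275 + 5*0²) = -12082/(275 + 5*0) = -12082/(275 + 0) = -12082/275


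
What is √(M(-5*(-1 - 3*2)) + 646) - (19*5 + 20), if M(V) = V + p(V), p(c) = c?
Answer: -115 + 2*√179 ≈ -88.242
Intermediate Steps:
M(V) = 2*V (M(V) = V + V = 2*V)
√(M(-5*(-1 - 3*2)) + 646) - (19*5 + 20) = √(2*(-5*(-1 - 3*2)) + 646) - (19*5 + 20) = √(2*(-5*(-1 - 6)) + 646) - (95 + 20) = √(2*(-5*(-7)) + 646) - 1*115 = √(2*35 + 646) - 115 = √(70 + 646) - 115 = √716 - 115 = 2*√179 - 115 = -115 + 2*√179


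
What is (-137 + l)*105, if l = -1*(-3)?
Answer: -14070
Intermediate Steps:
l = 3
(-137 + l)*105 = (-137 + 3)*105 = -134*105 = -14070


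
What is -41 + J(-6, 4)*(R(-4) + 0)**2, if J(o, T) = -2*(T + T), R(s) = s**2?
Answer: -4137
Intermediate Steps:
J(o, T) = -4*T
-41 + J(-6, 4)*(R(-4) + 0)**2 = -41 + (-4*4)*((-4)**2 + 0)**2 = -41 - 16*(16 + 0)**2 = -41 - 16*16**2 = -41 - 16*256 = -41 - 4096 = -4137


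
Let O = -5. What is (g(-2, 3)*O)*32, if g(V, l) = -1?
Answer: 160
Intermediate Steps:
(g(-2, 3)*O)*32 = -1*(-5)*32 = 5*32 = 160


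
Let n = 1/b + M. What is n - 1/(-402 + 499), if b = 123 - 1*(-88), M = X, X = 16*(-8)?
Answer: -2619890/20467 ≈ -128.01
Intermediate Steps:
X = -128
M = -128
b = 211 (b = 123 + 88 = 211)
n = -27007/211 (n = 1/211 - 128 = -27007/211 ≈ -128.00)
n - 1/(-402 + 499) = -27007/211 - 1/(-402 + 499) = -27007/211 - 1/97 = -2619890/20467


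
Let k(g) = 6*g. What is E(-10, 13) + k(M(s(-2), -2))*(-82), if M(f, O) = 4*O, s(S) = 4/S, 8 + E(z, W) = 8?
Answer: 3936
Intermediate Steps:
E(z, W) = 0 (E(z, W) = -8 + 8 = 0)
E(-10, 13) + k(M(s(-2), -2))*(-82) = 0 + (6*(4*(-2)))*(-82) = 0 + (6*(-8))*(-82) = 0 - 48*(-82) = 0 + 3936 = 3936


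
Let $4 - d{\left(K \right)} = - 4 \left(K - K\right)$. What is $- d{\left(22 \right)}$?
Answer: $-4$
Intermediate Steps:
$d{\left(K \right)} = 4$ ($d{\left(K \right)} = 4 - - 4 \left(K - K\right) = 4 - \left(-4\right) 0 = 4 - 0 = 4 + 0 = 4$)
$- d{\left(22 \right)} = \left(-1\right) 4 = -4$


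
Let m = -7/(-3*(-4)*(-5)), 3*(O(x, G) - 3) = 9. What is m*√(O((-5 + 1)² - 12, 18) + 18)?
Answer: 7*√6/30 ≈ 0.57155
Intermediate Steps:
O(x, G) = 6 (O(x, G) = 3 + (⅓)*9 = 3 + 3 = 6)
m = 7/60 (m = -7/(12*(-5)) = -7/(-60) = -7*(-1/60) = 7/60 ≈ 0.11667)
m*√(O((-5 + 1)² - 12, 18) + 18) = 7*√(6 + 18)/60 = 7*√24/60 = 7*(2*√6)/60 = 7*√6/30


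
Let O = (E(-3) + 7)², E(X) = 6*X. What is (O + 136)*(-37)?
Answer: -9509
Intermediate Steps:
O = 121 (O = (6*(-3) + 7)² = (-18 + 7)² = (-11)² = 121)
(O + 136)*(-37) = (121 + 136)*(-37) = 257*(-37) = -9509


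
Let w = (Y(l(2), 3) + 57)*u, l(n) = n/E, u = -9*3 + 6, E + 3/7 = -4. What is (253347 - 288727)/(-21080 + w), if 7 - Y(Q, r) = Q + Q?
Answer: 274195/173933 ≈ 1.5764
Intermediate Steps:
E = -31/7 (E = -3/7 - 4 = -31/7 ≈ -4.4286)
u = -21 (u = -27 + 6 = -21)
l(n) = -7*n/31 (l(n) = n/(-31/7) = n*(-7/31) = -7*n/31)
Y(Q, r) = 7 - 2*Q (Y(Q, r) = 7 - (Q + Q) = 7 - 2*Q)
w = -42252/31 (w = ((7 - (-14)*2/31) + 57)*(-21) = ((7 - 2*(-14/31)) + 57)*(-21) = ((7 + 28/31) + 57)*(-21) = (245/31 + 57)*(-21) = (2012/31)*(-21) = -42252/31 ≈ -1363.0)
(253347 - 288727)/(-21080 + w) = (253347 - 288727)/(-21080 - 42252/31) = -35380/(-695732/31) = -35380*(-31/695732) = 274195/173933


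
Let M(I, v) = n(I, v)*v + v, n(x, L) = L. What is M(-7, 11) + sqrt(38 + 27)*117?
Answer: 132 + 117*sqrt(65) ≈ 1075.3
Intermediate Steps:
M(I, v) = v + v**2 (M(I, v) = v*v + v = v**2 + v = v + v**2)
M(-7, 11) + sqrt(38 + 27)*117 = 11*(1 + 11) + sqrt(38 + 27)*117 = 11*12 + sqrt(65)*117 = 132 + 117*sqrt(65)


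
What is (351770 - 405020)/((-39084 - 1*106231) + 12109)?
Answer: 8875/22201 ≈ 0.39976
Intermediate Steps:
(351770 - 405020)/((-39084 - 1*106231) + 12109) = -53250/((-39084 - 106231) + 12109) = -53250/(-145315 + 12109) = -53250/(-133206) = -53250*(-1/133206) = 8875/22201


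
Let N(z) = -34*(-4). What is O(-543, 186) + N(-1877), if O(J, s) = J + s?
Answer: -221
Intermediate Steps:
N(z) = 136
O(-543, 186) + N(-1877) = (-543 + 186) + 136 = -357 + 136 = -221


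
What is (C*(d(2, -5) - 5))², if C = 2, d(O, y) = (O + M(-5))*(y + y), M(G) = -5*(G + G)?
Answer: 1102500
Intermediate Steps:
M(G) = -10*G
d(O, y) = 2*y*(50 + O) (d(O, y) = (O - 10*(-5))*(y + y) = (O + 50)*(2*y) = (50 + O)*(2*y) = 2*y*(50 + O))
(C*(d(2, -5) - 5))² = (2*(2*(-5)*(50 + 2) - 5))² = (2*(2*(-5)*52 - 5))² = (2*(-520 - 5))² = (2*(-525))² = (-1050)² = 1102500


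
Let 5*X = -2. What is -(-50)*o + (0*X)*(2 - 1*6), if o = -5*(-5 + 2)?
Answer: 750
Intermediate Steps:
X = -2/5 (X = (1/5)*(-2) = -2/5 ≈ -0.40000)
o = 15 (o = -5*(-3) = 15)
-(-50)*o + (0*X)*(2 - 1*6) = -(-50)*15 + (0*(-2/5))*(2 - 1*6) = -50*(-15) + 0*(2 - 6) = 750 + 0*(-4) = 750 + 0 = 750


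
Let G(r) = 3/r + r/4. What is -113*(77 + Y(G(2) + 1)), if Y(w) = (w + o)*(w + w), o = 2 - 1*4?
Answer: -9379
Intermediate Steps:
G(r) = 3/r + r/4 (G(r) = 3/r + r*(¼) = 3/r + r/4)
o = -2 (o = 2 - 4 = -2)
Y(w) = 2*w*(-2 + w) (Y(w) = (w - 2)*(w + w) = (-2 + w)*(2*w) = 2*w*(-2 + w))
-113*(77 + Y(G(2) + 1)) = -113*(77 + 2*((3/2 + (¼)*2) + 1)*(-2 + ((3/2 + (¼)*2) + 1))) = -113*(77 + 2*((3*(½) + ½) + 1)*(-2 + ((3*(½) + ½) + 1))) = -113*(77 + 2*((3/2 + ½) + 1)*(-2 + ((3/2 + ½) + 1))) = -113*(77 + 2*(2 + 1)*(-2 + (2 + 1))) = -113*(77 + 2*3*(-2 + 3)) = -113*(77 + 2*3*1) = -113*(77 + 6) = -113*83 = -9379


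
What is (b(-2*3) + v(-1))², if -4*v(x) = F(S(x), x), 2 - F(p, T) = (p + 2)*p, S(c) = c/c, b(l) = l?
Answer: 529/16 ≈ 33.063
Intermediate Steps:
S(c) = 1
F(p, T) = 2 - p*(2 + p) (F(p, T) = 2 - (p + 2)*p = 2 - (2 + p)*p = 2 - p*(2 + p))
v(x) = ¼ (v(x) = -(2 - 1*1² - 2*1)/4 = -(2 - 1*1 - 2)/4 = -(2 - 1 - 2)/4 = -¼*(-1) = ¼)
(b(-2*3) + v(-1))² = (-2*3 + ¼)² = (-6 + ¼)² = (-23/4)² = 529/16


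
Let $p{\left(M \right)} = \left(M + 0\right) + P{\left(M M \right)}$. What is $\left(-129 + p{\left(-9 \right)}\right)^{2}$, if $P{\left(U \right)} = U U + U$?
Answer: $42302016$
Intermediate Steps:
$P{\left(U \right)} = U + U^{2}$ ($P{\left(U \right)} = U^{2} + U = U + U^{2}$)
$p{\left(M \right)} = M + M^{2} \left(1 + M^{2}\right)$ ($p{\left(M \right)} = \left(M + 0\right) + M M \left(1 + M M\right) = M + M^{2} \left(1 + M^{2}\right)$)
$\left(-129 + p{\left(-9 \right)}\right)^{2} = \left(-129 - 9 \left(1 - 9 + \left(-9\right)^{3}\right)\right)^{2} = \left(-129 - 9 \left(1 - 9 - 729\right)\right)^{2} = \left(-129 - -6633\right)^{2} = \left(-129 + 6633\right)^{2} = 6504^{2} = 42302016$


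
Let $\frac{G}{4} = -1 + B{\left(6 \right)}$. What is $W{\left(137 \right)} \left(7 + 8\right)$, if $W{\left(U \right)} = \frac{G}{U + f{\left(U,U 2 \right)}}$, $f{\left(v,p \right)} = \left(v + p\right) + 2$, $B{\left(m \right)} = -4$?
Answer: $- \frac{6}{11} \approx -0.54545$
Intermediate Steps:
$f{\left(v,p \right)} = 2 + p + v$ ($f{\left(v,p \right)} = \left(p + v\right) + 2 = 2 + p + v$)
$G = -20$ ($G = 4 \left(-1 - 4\right) = 4 \left(-5\right) = -20$)
$W{\left(U \right)} = - \frac{20}{2 + 4 U}$ ($W{\left(U \right)} = - \frac{20}{U + \left(2 + U 2 + U\right)} = - \frac{20}{U + \left(2 + 2 U + U\right)} = - \frac{20}{U + \left(2 + 3 U\right)} = - \frac{20}{2 + 4 U}$)
$W{\left(137 \right)} \left(7 + 8\right) = - \frac{10}{1 + 2 \cdot 137} \left(7 + 8\right) = - \frac{10}{1 + 274} \cdot 15 = - \frac{10}{275} \cdot 15 = \left(-10\right) \frac{1}{275} \cdot 15 = \left(- \frac{2}{55}\right) 15 = - \frac{6}{11}$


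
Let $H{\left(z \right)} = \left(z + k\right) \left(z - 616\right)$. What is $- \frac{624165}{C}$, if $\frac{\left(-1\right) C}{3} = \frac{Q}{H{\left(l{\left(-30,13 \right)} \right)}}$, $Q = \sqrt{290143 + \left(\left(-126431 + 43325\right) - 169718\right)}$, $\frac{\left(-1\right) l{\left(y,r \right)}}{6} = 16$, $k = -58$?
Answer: $\frac{22812814640 \sqrt{37319}}{37319} \approx 1.1809 \cdot 10^{8}$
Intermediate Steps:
$l{\left(y,r \right)} = -96$ ($l{\left(y,r \right)} = \left(-6\right) 16 = -96$)
$H{\left(z \right)} = \left(-616 + z\right) \left(-58 + z\right)$ ($H{\left(z \right)} = \left(z - 58\right) \left(z - 616\right) = \left(-58 + z\right) \left(-616 + z\right) = \left(-616 + z\right) \left(-58 + z\right)$)
$Q = \sqrt{37319}$ ($Q = \sqrt{290143 - 252824} = \sqrt{37319} \approx 193.18$)
$C = - \frac{3 \sqrt{37319}}{109648}$ ($C = - 3 \frac{\sqrt{37319}}{35728 + \left(-96\right)^{2} - -64704} = - 3 \frac{\sqrt{37319}}{35728 + 9216 + 64704} = - 3 \frac{\sqrt{37319}}{109648} = - \frac{3 \sqrt{37319}}{109648} \approx -0.0052855$)
$- \frac{624165}{C} = - \frac{624165}{\left(- \frac{3}{109648}\right) \sqrt{37319}} = - 624165 \left(- \frac{109648 \sqrt{37319}}{111957}\right) = \frac{22812814640 \sqrt{37319}}{37319}$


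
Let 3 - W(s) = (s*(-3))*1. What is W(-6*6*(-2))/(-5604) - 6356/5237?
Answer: -12255309/9782716 ≈ -1.2528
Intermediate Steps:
W(s) = 3 + 3*s (W(s) = 3 - s*(-3) = 3 - (-3*s) = 3 - (-3)*s = 3 + 3*s)
W(-6*6*(-2))/(-5604) - 6356/5237 = (3 + 3*(-6*6*(-2)))/(-5604) - 6356/5237 = (3 + 3*(-36*(-2)))*(-1/5604) - 6356*1/5237 = (3 + 3*72)*(-1/5604) - 6356/5237 = (3 + 216)*(-1/5604) - 6356/5237 = 219*(-1/5604) - 6356/5237 = -73/1868 - 6356/5237 = -12255309/9782716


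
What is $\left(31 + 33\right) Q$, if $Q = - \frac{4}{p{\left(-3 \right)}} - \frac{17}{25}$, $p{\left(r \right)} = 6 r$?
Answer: $- \frac{6592}{225} \approx -29.298$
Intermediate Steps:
$Q = - \frac{103}{225}$ ($Q = - \frac{4}{6 \left(-3\right)} - \frac{17}{25} = - \frac{4}{-18} - \frac{17}{25} = \left(-4\right) \left(- \frac{1}{18}\right) - \frac{17}{25} = \frac{2}{9} - \frac{17}{25} = - \frac{103}{225} \approx -0.45778$)
$\left(31 + 33\right) Q = \left(31 + 33\right) \left(- \frac{103}{225}\right) = 64 \left(- \frac{103}{225}\right) = - \frac{6592}{225}$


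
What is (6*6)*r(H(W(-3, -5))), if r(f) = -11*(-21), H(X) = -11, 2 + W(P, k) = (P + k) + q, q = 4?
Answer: 8316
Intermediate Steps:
W(P, k) = 2 + P + k (W(P, k) = -2 + ((P + k) + 4) = -2 + (4 + P + k) = 2 + P + k)
r(f) = 231
(6*6)*r(H(W(-3, -5))) = (6*6)*231 = 36*231 = 8316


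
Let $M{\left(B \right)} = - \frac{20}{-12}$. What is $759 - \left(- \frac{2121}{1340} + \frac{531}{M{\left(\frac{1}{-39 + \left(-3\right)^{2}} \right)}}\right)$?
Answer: $\frac{592257}{1340} \approx 441.98$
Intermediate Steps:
$M{\left(B \right)} = \frac{5}{3}$ ($M{\left(B \right)} = \left(-20\right) \left(- \frac{1}{12}\right) = \frac{5}{3}$)
$759 - \left(- \frac{2121}{1340} + \frac{531}{M{\left(\frac{1}{-39 + \left(-3\right)^{2}} \right)}}\right) = 759 - \left(- \frac{2121}{1340} + \frac{1593}{5}\right) = 759 - \frac{424803}{1340} = \frac{592257}{1340}$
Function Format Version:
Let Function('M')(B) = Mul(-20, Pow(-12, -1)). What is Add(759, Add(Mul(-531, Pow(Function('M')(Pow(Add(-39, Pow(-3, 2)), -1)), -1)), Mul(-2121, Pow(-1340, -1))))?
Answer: Rational(592257, 1340) ≈ 441.98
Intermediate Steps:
Function('M')(B) = Rational(5, 3) (Function('M')(B) = Mul(-20, Rational(-1, 12)) = Rational(5, 3))
Add(759, Add(Mul(-531, Pow(Function('M')(Pow(Add(-39, Pow(-3, 2)), -1)), -1)), Mul(-2121, Pow(-1340, -1)))) = Add(759, Add(Mul(-531, Pow(Rational(5, 3), -1)), Mul(-2121, Pow(-1340, -1)))) = Add(759, Add(Mul(-531, Rational(3, 5)), Mul(-2121, Rational(-1, 1340)))) = Add(759, Add(Rational(-1593, 5), Rational(2121, 1340))) = Add(759, Rational(-424803, 1340)) = Rational(592257, 1340)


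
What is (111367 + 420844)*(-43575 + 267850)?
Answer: 119361622025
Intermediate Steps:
(111367 + 420844)*(-43575 + 267850) = 532211*224275 = 119361622025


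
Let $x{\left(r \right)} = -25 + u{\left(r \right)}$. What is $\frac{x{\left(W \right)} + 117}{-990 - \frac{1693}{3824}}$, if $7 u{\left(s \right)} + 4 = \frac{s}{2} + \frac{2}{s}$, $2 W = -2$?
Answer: $- \frac{2437800}{26512171} \approx -0.09195$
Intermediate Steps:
$W = -1$ ($W = \frac{1}{2} \left(-2\right) = -1$)
$u{\left(s \right)} = - \frac{4}{7} + \frac{s}{14} + \frac{2}{7 s}$ ($u{\left(s \right)} = - \frac{4}{7} + \frac{\frac{s}{2} + \frac{2}{s}}{7} = - \frac{4}{7} + \left(\frac{s}{14} + \frac{2}{7 s}\right) = - \frac{4}{7} + \frac{s}{14} + \frac{2}{7 s}$)
$x{\left(r \right)} = -25 + \frac{4 + r \left(-8 + r\right)}{14 r}$
$\frac{x{\left(W \right)} + 117}{-990 - \frac{1693}{3824}} = \frac{\frac{4 + \left(-1\right)^{2} - -358}{14 \left(-1\right)} + 117}{-990 - \frac{1693}{3824}} = \frac{\frac{1}{14} \left(-1\right) \left(4 + 1 + 358\right) + 117}{-990 - \frac{1693}{3824}} = \frac{\frac{1}{14} \left(-1\right) 363 + 117}{-990 - \frac{1693}{3824}} = \frac{- \frac{363}{14} + 117}{- \frac{3787453}{3824}} = \frac{1275}{14} \left(- \frac{3824}{3787453}\right) = - \frac{2437800}{26512171}$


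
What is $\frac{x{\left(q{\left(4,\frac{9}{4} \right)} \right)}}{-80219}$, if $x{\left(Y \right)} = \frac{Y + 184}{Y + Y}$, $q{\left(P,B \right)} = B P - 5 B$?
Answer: $\frac{727}{1443942} \approx 0.00050348$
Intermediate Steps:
$q{\left(P,B \right)} = - 5 B + B P$
$x{\left(Y \right)} = \frac{184 + Y}{2 Y}$
$\frac{x{\left(q{\left(4,\frac{9}{4} \right)} \right)}}{-80219} = \frac{\frac{1}{2} \frac{1}{\frac{9}{4} \left(-5 + 4\right)} \left(184 + \frac{9}{4} \left(-5 + 4\right)\right)}{-80219} = \frac{184 + 9 \cdot \frac{1}{4} \left(-1\right)}{2 \cdot 9 \cdot \frac{1}{4} \left(-1\right)} \left(- \frac{1}{80219}\right) = \frac{184 + \frac{9}{4} \left(-1\right)}{2 \cdot \frac{9}{4} \left(-1\right)} \left(- \frac{1}{80219}\right) = \frac{184 - \frac{9}{4}}{2 \left(- \frac{9}{4}\right)} \left(- \frac{1}{80219}\right) = \frac{1}{2} \left(- \frac{4}{9}\right) \frac{727}{4} \left(- \frac{1}{80219}\right) = \left(- \frac{727}{18}\right) \left(- \frac{1}{80219}\right) = \frac{727}{1443942}$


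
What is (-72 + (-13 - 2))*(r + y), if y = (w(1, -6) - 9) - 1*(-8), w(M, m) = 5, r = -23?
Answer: 1653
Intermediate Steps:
y = 4 (y = (5 - 9) - 1*(-8) = -4 + 8 = 4)
(-72 + (-13 - 2))*(r + y) = (-72 + (-13 - 2))*(-23 + 4) = (-72 - 15)*(-19) = -87*(-19) = 1653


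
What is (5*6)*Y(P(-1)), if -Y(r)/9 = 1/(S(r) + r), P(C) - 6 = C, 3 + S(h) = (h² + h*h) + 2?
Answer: -5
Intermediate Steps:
S(h) = -1 + 2*h² (S(h) = -3 + ((h² + h*h) + 2) = -3 + ((h² + h²) + 2) = -3 + (2*h² + 2) = -3 + (2 + 2*h²) = -1 + 2*h²)
P(C) = 6 + C
Y(r) = -9/(-1 + r + 2*r²) (Y(r) = -9/((-1 + 2*r²) + r) = -9/(-1 + r + 2*r²))
(5*6)*Y(P(-1)) = (5*6)*(-9/(-1 + (6 - 1) + 2*(6 - 1)²)) = 30*(-9/(-1 + 5 + 2*5²)) = 30*(-9/(-1 + 5 + 2*25)) = 30*(-9/(-1 + 5 + 50)) = 30*(-9/54) = 30*(-9*1/54) = 30*(-⅙) = -5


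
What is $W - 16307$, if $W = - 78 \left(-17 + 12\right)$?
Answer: $-15917$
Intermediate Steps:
$W = 390$ ($W = \left(-78\right) \left(-5\right) = 390$)
$W - 16307 = 390 - 16307 = -15917$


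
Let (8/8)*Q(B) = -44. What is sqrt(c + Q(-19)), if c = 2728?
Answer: 2*sqrt(671) ≈ 51.807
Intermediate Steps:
Q(B) = -44
sqrt(c + Q(-19)) = sqrt(2728 - 44) = sqrt(2684) = 2*sqrt(671)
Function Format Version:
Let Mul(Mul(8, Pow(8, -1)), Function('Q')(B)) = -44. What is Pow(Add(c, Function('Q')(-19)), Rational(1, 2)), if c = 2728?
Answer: Mul(2, Pow(671, Rational(1, 2))) ≈ 51.807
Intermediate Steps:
Function('Q')(B) = -44
Pow(Add(c, Function('Q')(-19)), Rational(1, 2)) = Pow(Add(2728, -44), Rational(1, 2)) = Pow(2684, Rational(1, 2)) = Mul(2, Pow(671, Rational(1, 2)))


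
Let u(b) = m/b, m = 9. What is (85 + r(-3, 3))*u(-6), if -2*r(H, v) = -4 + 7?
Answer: -501/4 ≈ -125.25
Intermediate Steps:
u(b) = 9/b
r(H, v) = -3/2 (r(H, v) = -(-4 + 7)/2 = -1/2*3 = -3/2)
(85 + r(-3, 3))*u(-6) = (85 - 3/2)*(9/(-6)) = 167*(9*(-1/6))/2 = (167/2)*(-3/2) = -501/4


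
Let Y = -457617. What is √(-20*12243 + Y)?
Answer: 3*I*√78053 ≈ 838.14*I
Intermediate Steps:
√(-20*12243 + Y) = √(-20*12243 - 457617) = √(-244860 - 457617) = √(-702477) = 3*I*√78053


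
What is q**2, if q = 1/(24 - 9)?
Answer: 1/225 ≈ 0.0044444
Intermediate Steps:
q = 1/15 ≈ 0.066667
q**2 = (1/15)**2 = 1/225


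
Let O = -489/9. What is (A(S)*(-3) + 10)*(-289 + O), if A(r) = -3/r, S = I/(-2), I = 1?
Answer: 8240/3 ≈ 2746.7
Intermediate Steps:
S = -½ (S = 1/(-2) = 1*(-½) = -½ ≈ -0.50000)
O = -163/3 (O = -489*⅑ = -163/3 ≈ -54.333)
(A(S)*(-3) + 10)*(-289 + O) = (-3/(-½)*(-3) + 10)*(-289 - 163/3) = (-3*(-2)*(-3) + 10)*(-1030/3) = (6*(-3) + 10)*(-1030/3) = (-18 + 10)*(-1030/3) = -8*(-1030/3) = 8240/3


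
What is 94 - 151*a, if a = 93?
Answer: -13949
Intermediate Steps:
94 - 151*a = 94 - 151*93 = 94 - 14043 = -13949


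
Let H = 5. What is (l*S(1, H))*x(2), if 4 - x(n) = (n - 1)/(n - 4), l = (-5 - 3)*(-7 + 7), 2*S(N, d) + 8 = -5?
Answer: 0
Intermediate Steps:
S(N, d) = -13/2 (S(N, d) = -4 + (½)*(-5) = -4 - 5/2 = -13/2)
l = 0 (l = -8*0 = 0)
x(n) = 4 - (-1 + n)/(-4 + n) (x(n) = 4 - (n - 1)/(n - 4) = 4 - (-1 + n)/(-4 + n))
(l*S(1, H))*x(2) = (0*(-13/2))*(3*(-5 + 2)/(-4 + 2)) = 0*(3*(-3)/(-2)) = 0*(3*(-½)*(-3)) = 0*(9/2) = 0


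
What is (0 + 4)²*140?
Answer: 2240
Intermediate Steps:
(0 + 4)²*140 = 4²*140 = 16*140 = 2240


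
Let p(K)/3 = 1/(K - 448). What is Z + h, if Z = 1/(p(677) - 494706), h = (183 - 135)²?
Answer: 261014793755/113287671 ≈ 2304.0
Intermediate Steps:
h = 2304 (h = 48² = 2304)
p(K) = 3/(-448 + K) (p(K) = 3/(K - 448) = 3/(-448 + K))
Z = -229/113287671 (Z = 1/(3/(-448 + 677) - 494706) = 1/(3/229 - 494706) = 1/(-113287671/229) = -229/113287671 ≈ -2.0214e-6)
Z + h = -229/113287671 + 2304 = 261014793755/113287671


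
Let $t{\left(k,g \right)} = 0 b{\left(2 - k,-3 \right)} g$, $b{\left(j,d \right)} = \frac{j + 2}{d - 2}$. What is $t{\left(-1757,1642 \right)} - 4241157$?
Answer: $-4241157$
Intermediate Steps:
$b{\left(j,d \right)} = \frac{2 + j}{-2 + d}$
$t{\left(k,g \right)} = 0$ ($t{\left(k,g \right)} = 0 \frac{2 - \left(-2 + k\right)}{-2 - 3} g = 0 \frac{4 - k}{-5} g = 0 \left(- \frac{4 - k}{5}\right) g = 0 \left(- \frac{4}{5} + \frac{k}{5}\right) g = 0 g = 0$)
$t{\left(-1757,1642 \right)} - 4241157 = 0 - 4241157 = -4241157$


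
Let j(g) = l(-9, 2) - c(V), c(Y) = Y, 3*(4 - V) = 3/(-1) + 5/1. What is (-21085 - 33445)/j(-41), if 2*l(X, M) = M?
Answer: 23370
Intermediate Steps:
l(X, M) = M/2
V = 10/3 (V = 4 - (3/(-1) + 5/1)/3 = 4 - (3*(-1) + 5*1)/3 = 4 - (-3 + 5)/3 = 4 - ⅓*2 = 4 - ⅔ = 10/3 ≈ 3.3333)
j(g) = -7/3 (j(g) = (½)*2 - 1*10/3 = 1 - 10/3 = -7/3)
(-21085 - 33445)/j(-41) = (-21085 - 33445)/(-7/3) = -54530*(-3/7) = 23370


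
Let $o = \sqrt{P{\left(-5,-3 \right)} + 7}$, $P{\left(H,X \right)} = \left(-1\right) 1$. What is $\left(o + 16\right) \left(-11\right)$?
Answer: $-176 - 11 \sqrt{6} \approx -202.94$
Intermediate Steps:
$P{\left(H,X \right)} = -1$
$o = \sqrt{6}$ ($o = \sqrt{-1 + 7} = \sqrt{6} \approx 2.4495$)
$\left(o + 16\right) \left(-11\right) = \left(\sqrt{6} + 16\right) \left(-11\right) = \left(16 + \sqrt{6}\right) \left(-11\right) = -176 - 11 \sqrt{6}$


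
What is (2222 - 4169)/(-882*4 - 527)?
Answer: 1947/4055 ≈ 0.48015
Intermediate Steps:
(2222 - 4169)/(-882*4 - 527) = -1947/(-3528 - 527) = -1947/(-4055) = -1947*(-1/4055) = 1947/4055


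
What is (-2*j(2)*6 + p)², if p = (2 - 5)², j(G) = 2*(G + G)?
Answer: 7569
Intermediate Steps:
j(G) = 4*G (j(G) = 2*(2*G) = 4*G)
p = 9 (p = (-3)² = 9)
(-2*j(2)*6 + p)² = (-8*2*6 + 9)² = (-2*8*6 + 9)² = (-16*6 + 9)² = (-96 + 9)² = (-87)² = 7569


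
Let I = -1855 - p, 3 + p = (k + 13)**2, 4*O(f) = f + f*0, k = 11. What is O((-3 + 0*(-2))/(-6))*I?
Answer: -607/2 ≈ -303.50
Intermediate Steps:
O(f) = f/4 (O(f) = (f + f*0)/4 = (f + 0)/4 = f/4)
p = 573 (p = -3 + (11 + 13)**2 = -3 + 24**2 = -3 + 576 = 573)
I = -2428 (I = -1855 - 1*573 = -1855 - 573 = -2428)
O((-3 + 0*(-2))/(-6))*I = (((-3 + 0*(-2))/(-6))/4)*(-2428) = (((-3 + 0)*(-1/6))/4)*(-2428) = ((-3*(-1/6))/4)*(-2428) = ((1/4)*(1/2))*(-2428) = (1/8)*(-2428) = -607/2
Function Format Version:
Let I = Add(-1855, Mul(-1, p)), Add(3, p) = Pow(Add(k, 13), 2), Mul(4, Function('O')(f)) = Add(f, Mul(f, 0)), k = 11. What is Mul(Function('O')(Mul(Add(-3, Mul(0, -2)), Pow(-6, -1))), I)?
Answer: Rational(-607, 2) ≈ -303.50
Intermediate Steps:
Function('O')(f) = Mul(Rational(1, 4), f) (Function('O')(f) = Mul(Rational(1, 4), Add(f, Mul(f, 0))) = Mul(Rational(1, 4), Add(f, 0)) = Mul(Rational(1, 4), f))
p = 573 (p = Add(-3, Pow(Add(11, 13), 2)) = Add(-3, Pow(24, 2)) = Add(-3, 576) = 573)
I = -2428 (I = Add(-1855, Mul(-1, 573)) = Add(-1855, -573) = -2428)
Mul(Function('O')(Mul(Add(-3, Mul(0, -2)), Pow(-6, -1))), I) = Mul(Mul(Rational(1, 4), Mul(Add(-3, Mul(0, -2)), Pow(-6, -1))), -2428) = Mul(Mul(Rational(1, 4), Mul(Add(-3, 0), Rational(-1, 6))), -2428) = Mul(Mul(Rational(1, 4), Mul(-3, Rational(-1, 6))), -2428) = Mul(Mul(Rational(1, 4), Rational(1, 2)), -2428) = Mul(Rational(1, 8), -2428) = Rational(-607, 2)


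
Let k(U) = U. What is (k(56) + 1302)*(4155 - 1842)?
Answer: 3141054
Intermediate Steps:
(k(56) + 1302)*(4155 - 1842) = (56 + 1302)*(4155 - 1842) = 1358*2313 = 3141054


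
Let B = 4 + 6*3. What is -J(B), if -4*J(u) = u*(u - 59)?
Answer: -407/2 ≈ -203.50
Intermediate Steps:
B = 22 (B = 4 + 18 = 22)
J(u) = -u*(-59 + u)/4 (J(u) = -u*(u - 59)/4 = -u*(-59 + u)/4)
-J(B) = -22*(59 - 1*22)/4 = -22*(59 - 22)/4 = -22*37/4 = -1*407/2 = -407/2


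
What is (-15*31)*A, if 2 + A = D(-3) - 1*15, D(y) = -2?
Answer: 8835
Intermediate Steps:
A = -19 (A = -2 + (-2 - 1*15) = -2 + (-2 - 15) = -2 - 17 = -19)
(-15*31)*A = -15*31*(-19) = -465*(-19) = 8835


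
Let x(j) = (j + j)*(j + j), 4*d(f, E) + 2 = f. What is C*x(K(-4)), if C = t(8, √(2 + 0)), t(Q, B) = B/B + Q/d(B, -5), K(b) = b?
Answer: -1984 - 1024*√2 ≈ -3432.2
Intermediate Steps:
d(f, E) = -½ + f/4
t(Q, B) = 1 + Q/(-½ + B/4) (t(Q, B) = B/B + Q/(-½ + B/4) = 1 + Q/(-½ + B/4))
C = (30 + √2)/(-2 + √2) (C = (-2 + √(2 + 0) + 4*8)/(-2 + √(2 + 0)) = (-2 + √2 + 32)/(-2 + √2) = (30 + √2)/(-2 + √2) ≈ -53.627)
x(j) = 4*j² (x(j) = (2*j)*(2*j) = 4*j²)
C*x(K(-4)) = (-31 - 16*√2)*(4*(-4)²) = (-31 - 16*√2)*(4*16) = (-31 - 16*√2)*64 = -1984 - 1024*√2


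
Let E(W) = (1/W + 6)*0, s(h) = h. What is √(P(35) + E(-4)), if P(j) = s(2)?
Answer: √2 ≈ 1.4142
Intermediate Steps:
P(j) = 2
E(W) = 0 (E(W) = (6 + 1/W)*0 = 0)
√(P(35) + E(-4)) = √(2 + 0) = √2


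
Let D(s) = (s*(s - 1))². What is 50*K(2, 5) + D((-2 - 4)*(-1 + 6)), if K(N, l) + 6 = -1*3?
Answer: 864450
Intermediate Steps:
D(s) = s²*(-1 + s)² (D(s) = (s*(-1 + s))² = s²*(-1 + s)²)
K(N, l) = -9 (K(N, l) = -6 - 1*3 = -6 - 3 = -9)
50*K(2, 5) + D((-2 - 4)*(-1 + 6)) = 50*(-9) + ((-2 - 4)*(-1 + 6))²*(-1 + (-2 - 4)*(-1 + 6))² = -450 + (-6*5)²*(-1 - 6*5)² = -450 + (-30)²*(-1 - 30)² = -450 + 900*(-31)² = -450 + 900*961 = -450 + 864900 = 864450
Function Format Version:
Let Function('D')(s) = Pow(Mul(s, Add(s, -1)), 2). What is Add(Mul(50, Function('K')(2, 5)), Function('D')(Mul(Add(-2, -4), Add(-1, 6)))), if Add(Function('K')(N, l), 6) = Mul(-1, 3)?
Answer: 864450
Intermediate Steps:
Function('D')(s) = Mul(Pow(s, 2), Pow(Add(-1, s), 2)) (Function('D')(s) = Pow(Mul(s, Add(-1, s)), 2) = Mul(Pow(s, 2), Pow(Add(-1, s), 2)))
Function('K')(N, l) = -9 (Function('K')(N, l) = Add(-6, Mul(-1, 3)) = Add(-6, -3) = -9)
Add(Mul(50, Function('K')(2, 5)), Function('D')(Mul(Add(-2, -4), Add(-1, 6)))) = Add(Mul(50, -9), Mul(Pow(Mul(Add(-2, -4), Add(-1, 6)), 2), Pow(Add(-1, Mul(Add(-2, -4), Add(-1, 6))), 2))) = Add(-450, Mul(Pow(Mul(-6, 5), 2), Pow(Add(-1, Mul(-6, 5)), 2))) = Add(-450, Mul(Pow(-30, 2), Pow(Add(-1, -30), 2))) = Add(-450, Mul(900, Pow(-31, 2))) = Add(-450, Mul(900, 961)) = Add(-450, 864900) = 864450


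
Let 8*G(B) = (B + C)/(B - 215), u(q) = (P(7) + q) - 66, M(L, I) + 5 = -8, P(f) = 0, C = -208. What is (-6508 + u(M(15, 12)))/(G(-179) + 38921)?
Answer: -20762224/122679379 ≈ -0.16924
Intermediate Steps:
M(L, I) = -13 (M(L, I) = -5 - 8 = -13)
u(q) = -66 + q (u(q) = (0 + q) - 66 = q - 66 = -66 + q)
G(B) = (-208 + B)/(8*(-215 + B)) (G(B) = ((B - 208)/(B - 215))/8 = ((-208 + B)/(-215 + B))/8 = (-208 + B)/(8*(-215 + B)))
(-6508 + u(M(15, 12)))/(G(-179) + 38921) = (-6508 + (-66 - 13))/((-208 - 179)/(8*(-215 - 179)) + 38921) = (-6508 - 79)/((⅛)*(-387)/(-394) + 38921) = -6587/((⅛)*(-1/394)*(-387) + 38921) = -6587/(387/3152 + 38921) = -6587/122679379/3152 = -6587*3152/122679379 = -20762224/122679379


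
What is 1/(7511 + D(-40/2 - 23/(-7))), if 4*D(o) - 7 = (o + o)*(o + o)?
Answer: 196/1527255 ≈ 0.00012833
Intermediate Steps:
D(o) = 7/4 + o**2 (D(o) = 7/4 + ((o + o)*(o + o))/4 = 7/4 + ((2*o)*(2*o))/4 = 7/4 + (4*o**2)/4 = 7/4 + o**2)
1/(7511 + D(-40/2 - 23/(-7))) = 1/(7511 + (7/4 + (-40/2 - 23/(-7))**2)) = 1/(7511 + (7/4 + (-40*1/2 - 23*(-1/7))**2)) = 1/(7511 + (7/4 + (-20 + 23/7)**2)) = 1/(7511 + (7/4 + (-117/7)**2)) = 1/(7511 + (7/4 + 13689/49)) = 1/(7511 + 55099/196) = 1/(1527255/196) = 196/1527255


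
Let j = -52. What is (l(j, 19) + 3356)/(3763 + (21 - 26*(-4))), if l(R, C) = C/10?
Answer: 3731/4320 ≈ 0.86366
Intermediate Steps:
l(R, C) = C/10 (l(R, C) = C*(⅒) = C/10)
(l(j, 19) + 3356)/(3763 + (21 - 26*(-4))) = ((⅒)*19 + 3356)/(3763 + (21 - 26*(-4))) = (19/10 + 3356)/(3763 + (21 + 104)) = 33579/(10*(3763 + 125)) = (33579/10)/3888 = (33579/10)*(1/3888) = 3731/4320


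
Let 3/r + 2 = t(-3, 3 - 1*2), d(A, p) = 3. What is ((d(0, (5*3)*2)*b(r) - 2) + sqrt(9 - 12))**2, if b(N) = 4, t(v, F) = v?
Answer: (10 + I*sqrt(3))**2 ≈ 97.0 + 34.641*I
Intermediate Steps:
r = -3/5 (r = 3/(-2 - 3) = 3/(-5) = 3*(-1/5) = -3/5 ≈ -0.60000)
((d(0, (5*3)*2)*b(r) - 2) + sqrt(9 - 12))**2 = ((3*4 - 2) + sqrt(9 - 12))**2 = ((12 - 2) + sqrt(-3))**2 = (10 + I*sqrt(3))**2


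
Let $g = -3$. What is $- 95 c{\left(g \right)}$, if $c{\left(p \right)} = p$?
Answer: $285$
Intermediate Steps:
$- 95 c{\left(g \right)} = \left(-95\right) \left(-3\right) = 285$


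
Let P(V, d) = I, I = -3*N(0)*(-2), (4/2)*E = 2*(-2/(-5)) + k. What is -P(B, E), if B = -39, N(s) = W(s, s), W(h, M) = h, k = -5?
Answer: 0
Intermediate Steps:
N(s) = s
E = -21/10 (E = (2*(-2/(-5)) - 5)/2 = (2*(-2*(-1/5)) - 5)/2 = (2*(2/5) - 5)/2 = (4/5 - 5)/2 = (1/2)*(-21/5) = -21/10 ≈ -2.1000)
I = 0 (I = -3*0*(-2) = 0*(-2) = 0)
P(V, d) = 0
-P(B, E) = -1*0 = 0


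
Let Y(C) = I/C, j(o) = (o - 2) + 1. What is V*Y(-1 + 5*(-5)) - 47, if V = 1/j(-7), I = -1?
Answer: -9777/208 ≈ -47.005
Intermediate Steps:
j(o) = -1 + o (j(o) = (-2 + o) + 1 = -1 + o)
V = -⅛ (V = 1/(-1 - 7) = 1/(-8) = -⅛ ≈ -0.12500)
Y(C) = -1/C
V*Y(-1 + 5*(-5)) - 47 = -(-1)/(8*(-1 + 5*(-5))) - 47 = -(-1)/(8*(-1 - 25)) - 47 = -(-1)/(8*(-26)) - 47 = -(-1)*(-1)/(8*26) - 47 = -⅛*1/26 - 47 = -1/208 - 47 = -9777/208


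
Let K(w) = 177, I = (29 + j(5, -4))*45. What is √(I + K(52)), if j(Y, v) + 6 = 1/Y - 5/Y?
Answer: 14*√6 ≈ 34.293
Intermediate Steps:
j(Y, v) = -6 - 4/Y (j(Y, v) = -6 + (1/Y - 5/Y) = -6 - 4/Y)
I = 999 (I = (29 + (-6 - 4/5))*45 = (29 + (-6 - 4*⅕))*45 = (29 + (-6 - ⅘))*45 = (29 - 34/5)*45 = (111/5)*45 = 999)
√(I + K(52)) = √(999 + 177) = √1176 = 14*√6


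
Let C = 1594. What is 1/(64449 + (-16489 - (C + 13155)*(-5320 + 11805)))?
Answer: -1/95599305 ≈ -1.0460e-8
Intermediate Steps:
1/(64449 + (-16489 - (C + 13155)*(-5320 + 11805))) = 1/(64449 + (-16489 - (1594 + 13155)*(-5320 + 11805))) = 1/(64449 + (-16489 - 14749*6485)) = 1/(64449 + (-16489 - 1*95647265)) = 1/(64449 + (-16489 - 95647265)) = 1/(64449 - 95663754) = 1/(-95599305) = -1/95599305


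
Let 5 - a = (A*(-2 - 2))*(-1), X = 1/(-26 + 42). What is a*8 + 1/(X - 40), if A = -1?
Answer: 45992/639 ≈ 71.975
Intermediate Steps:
X = 1/16 ≈ 0.062500
a = 9 (a = 5 - (-(-2 - 2))*(-1) = 5 - (-1*(-4))*(-1) = 5 - 4*(-1) = 5 - 1*(-4) = 5 + 4 = 9)
a*8 + 1/(X - 40) = 9*8 + 1/(1/16 - 40) = 72 + 1/(-639/16) = 72 - 16/639 = 45992/639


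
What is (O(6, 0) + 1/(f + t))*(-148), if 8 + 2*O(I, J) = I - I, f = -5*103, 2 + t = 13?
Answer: 74629/126 ≈ 592.29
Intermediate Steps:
t = 11 (t = -2 + 13 = 11)
f = -515
O(I, J) = -4 (O(I, J) = -4 + (I - I)/2 = -4 + (½)*0 = -4 + 0 = -4)
(O(6, 0) + 1/(f + t))*(-148) = (-4 + 1/(-515 + 11))*(-148) = (-4 + 1/(-504))*(-148) = (-4 - 1/504)*(-148) = -2017/504*(-148) = 74629/126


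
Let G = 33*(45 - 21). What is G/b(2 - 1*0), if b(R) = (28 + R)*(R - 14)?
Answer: -11/5 ≈ -2.2000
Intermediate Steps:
b(R) = (-14 + R)*(28 + R) (b(R) = (28 + R)*(-14 + R) = (-14 + R)*(28 + R))
G = 792 (G = 33*24 = 792)
G/b(2 - 1*0) = 792/(-392 + (2 - 1*0)² + 14*(2 - 1*0)) = 792/(-392 + (2 + 0)² + 14*(2 + 0)) = 792/(-392 + 2² + 14*2) = 792/(-392 + 4 + 28) = 792/(-360) = 792*(-1/360) = -11/5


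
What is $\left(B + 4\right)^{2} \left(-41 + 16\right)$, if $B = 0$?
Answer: $-400$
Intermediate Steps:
$\left(B + 4\right)^{2} \left(-41 + 16\right) = \left(0 + 4\right)^{2} \left(-41 + 16\right) = 4^{2} \left(-25\right) = 16 \left(-25\right) = -400$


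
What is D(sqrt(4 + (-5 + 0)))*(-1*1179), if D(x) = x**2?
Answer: 1179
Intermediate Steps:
D(sqrt(4 + (-5 + 0)))*(-1*1179) = (sqrt(4 + (-5 + 0)))**2*(-1*1179) = (sqrt(4 - 5))**2*(-1179) = (sqrt(-1))**2*(-1179) = I**2*(-1179) = -1*(-1179) = 1179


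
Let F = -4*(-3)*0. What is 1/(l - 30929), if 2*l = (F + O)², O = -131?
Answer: -2/44697 ≈ -4.4746e-5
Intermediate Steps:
F = 0 (F = 12*0 = 0)
l = 17161/2 (l = (0 - 131)²/2 = (½)*(-131)² = (½)*17161 = 17161/2 ≈ 8580.5)
1/(l - 30929) = 1/(17161/2 - 30929) = 1/(-44697/2) = -2/44697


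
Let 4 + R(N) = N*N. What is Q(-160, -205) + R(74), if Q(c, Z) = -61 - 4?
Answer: 5407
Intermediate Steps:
Q(c, Z) = -65
R(N) = -4 + N² (R(N) = -4 + N*N = -4 + N²)
Q(-160, -205) + R(74) = -65 + (-4 + 74²) = -65 + (-4 + 5476) = -65 + 5472 = 5407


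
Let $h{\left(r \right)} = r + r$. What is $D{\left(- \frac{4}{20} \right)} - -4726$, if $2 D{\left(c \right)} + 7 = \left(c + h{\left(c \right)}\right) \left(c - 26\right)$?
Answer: $\frac{118259}{25} \approx 4730.4$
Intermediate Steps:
$h{\left(r \right)} = 2 r$
$D{\left(c \right)} = - \frac{7}{2} + \frac{3 c \left(-26 + c\right)}{2}$ ($D{\left(c \right)} = - \frac{7}{2} + \frac{\left(c + 2 c\right) \left(c - 26\right)}{2} = - \frac{7}{2} + \frac{3 c \left(-26 + c\right)}{2}$)
$D{\left(- \frac{4}{20} \right)} - -4726 = \left(- \frac{7}{2} - 39 \left(- \frac{4}{20}\right) + \frac{3 \left(- \frac{4}{20}\right)^{2}}{2}\right) - -4726 = \left(- \frac{7}{2} - 39 \left(\left(-4\right) \frac{1}{20}\right) + \frac{3 \left(\left(-4\right) \frac{1}{20}\right)^{2}}{2}\right) + 4726 = \left(- \frac{7}{2} - - \frac{39}{5} + \frac{3 \left(- \frac{1}{5}\right)^{2}}{2}\right) + 4726 = \left(- \frac{7}{2} + \frac{39}{5} + \frac{3}{2} \cdot \frac{1}{25}\right) + 4726 = \left(- \frac{7}{2} + \frac{39}{5} + \frac{3}{50}\right) + 4726 = \frac{109}{25} + 4726 = \frac{118259}{25}$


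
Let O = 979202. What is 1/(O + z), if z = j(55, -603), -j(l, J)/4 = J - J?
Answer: 1/979202 ≈ 1.0212e-6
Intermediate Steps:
j(l, J) = 0 (j(l, J) = -4*(J - J) = -4*0 = 0)
z = 0
1/(O + z) = 1/(979202 + 0) = 1/979202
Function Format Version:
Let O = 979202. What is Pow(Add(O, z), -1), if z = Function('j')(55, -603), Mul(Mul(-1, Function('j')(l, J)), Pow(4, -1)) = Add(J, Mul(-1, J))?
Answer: Rational(1, 979202) ≈ 1.0212e-6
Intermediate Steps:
Function('j')(l, J) = 0 (Function('j')(l, J) = Mul(-4, Add(J, Mul(-1, J))) = Mul(-4, 0) = 0)
z = 0
Pow(Add(O, z), -1) = Pow(Add(979202, 0), -1) = Pow(979202, -1) = Rational(1, 979202)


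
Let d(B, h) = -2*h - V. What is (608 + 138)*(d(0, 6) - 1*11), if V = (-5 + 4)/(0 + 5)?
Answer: -85044/5 ≈ -17009.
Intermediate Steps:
V = -⅕ (V = -1/5 = -1*⅕ = -⅕ ≈ -0.20000)
d(B, h) = ⅕ - 2*h (d(B, h) = -2*h - 1*(-⅕) = -2*h + ⅕ = ⅕ - 2*h)
(608 + 138)*(d(0, 6) - 1*11) = (608 + 138)*((⅕ - 2*6) - 1*11) = 746*((⅕ - 12) - 11) = 746*(-59/5 - 11) = 746*(-114/5) = -85044/5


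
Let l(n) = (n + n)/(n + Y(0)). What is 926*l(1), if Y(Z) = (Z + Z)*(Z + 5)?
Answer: 1852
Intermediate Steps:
Y(Z) = 2*Z*(5 + Z) (Y(Z) = (2*Z)*(5 + Z) = 2*Z*(5 + Z))
l(n) = 2 (l(n) = (n + n)/(n + 2*0*(5 + 0)) = (2*n)/(n + 2*0*5) = (2*n)/(n + 0) = (2*n)/n = 2)
926*l(1) = 926*2 = 1852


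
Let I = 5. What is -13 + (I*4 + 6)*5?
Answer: 117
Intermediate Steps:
-13 + (I*4 + 6)*5 = -13 + (5*4 + 6)*5 = -13 + (20 + 6)*5 = -13 + 26*5 = -13 + 130 = 117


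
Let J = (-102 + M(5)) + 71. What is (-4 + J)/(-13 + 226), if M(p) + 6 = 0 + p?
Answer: -12/71 ≈ -0.16901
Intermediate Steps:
M(p) = -6 + p (M(p) = -6 + (0 + p) = -6 + p)
J = -32 (J = (-102 + (-6 + 5)) + 71 = (-102 - 1) + 71 = -103 + 71 = -32)
(-4 + J)/(-13 + 226) = (-4 - 32)/(-13 + 226) = -36/213 = -36*1/213 = -12/71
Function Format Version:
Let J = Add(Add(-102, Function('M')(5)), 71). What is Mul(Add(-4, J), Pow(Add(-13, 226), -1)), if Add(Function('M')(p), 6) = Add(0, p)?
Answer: Rational(-12, 71) ≈ -0.16901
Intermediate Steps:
Function('M')(p) = Add(-6, p) (Function('M')(p) = Add(-6, Add(0, p)) = Add(-6, p))
J = -32 (J = Add(Add(-102, Add(-6, 5)), 71) = Add(Add(-102, -1), 71) = Add(-103, 71) = -32)
Mul(Add(-4, J), Pow(Add(-13, 226), -1)) = Mul(Add(-4, -32), Pow(Add(-13, 226), -1)) = Mul(-36, Pow(213, -1)) = Mul(-36, Rational(1, 213)) = Rational(-12, 71)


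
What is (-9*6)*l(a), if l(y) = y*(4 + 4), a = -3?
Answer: 1296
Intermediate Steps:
l(y) = 8*y (l(y) = y*8 = 8*y)
(-9*6)*l(a) = (-9*6)*(8*(-3)) = -54*(-24) = 1296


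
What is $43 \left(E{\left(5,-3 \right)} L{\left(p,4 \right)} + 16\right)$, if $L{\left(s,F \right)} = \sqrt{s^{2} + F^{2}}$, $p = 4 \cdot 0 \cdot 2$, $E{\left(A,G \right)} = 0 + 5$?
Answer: $1548$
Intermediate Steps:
$E{\left(A,G \right)} = 5$
$p = 0$ ($p = 4 \cdot 0 = 0$)
$L{\left(s,F \right)} = \sqrt{F^{2} + s^{2}}$
$43 \left(E{\left(5,-3 \right)} L{\left(p,4 \right)} + 16\right) = 43 \left(5 \sqrt{4^{2} + 0^{2}} + 16\right) = 43 \left(5 \sqrt{16 + 0} + 16\right) = 43 \left(5 \sqrt{16} + 16\right) = 43 \left(5 \cdot 4 + 16\right) = 43 \left(20 + 16\right) = 43 \cdot 36 = 1548$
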